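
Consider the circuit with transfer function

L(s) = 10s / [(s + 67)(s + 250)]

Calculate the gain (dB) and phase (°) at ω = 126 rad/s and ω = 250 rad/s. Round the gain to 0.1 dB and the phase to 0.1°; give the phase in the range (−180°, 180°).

At s = jω = j126:
zero at origin: s = j126 → |·| = 126, ∠ = 90.00°
pole (s+67): 67 + j126 → |·| = √(67²+126²) = √20365 ≈ 142.71, ∠ = arctan(126/67) ≈ 62.00°
pole (s+250): 250 + j126 → |·| = √(250²+126²) = √78376 ≈ 279.96, ∠ = arctan(126/250) ≈ 26.75°
|L| = 10 · 126 / 39953 ≈ 0.031537
Gain = 20 log₁₀(0.031537) ≈ -30.02 dB
∠L = 90.00° − 88.75° = 1.25°

At s = jω = j250:
zero at origin: s = j250 → |·| = 250, ∠ = 90.00°
pole (s+67): 67 + j250 → |·| = √(67²+250²) = √66989 ≈ 258.82, ∠ = arctan(250/67) ≈ 75.00°
pole (s+250): 250 + j250 → |·| = √(250²+250²) = √125000 ≈ 353.55, ∠ = arctan(250/250) ≈ 45.00°
|L| = 10 · 250 / 91506 ≈ 0.027321
Gain = 20 log₁₀(0.027321) ≈ -31.27 dB
∠L = 90.00° − 120.00° = -30.00°

ω = 126: -30.0 dB, 1.3°; ω = 250: -31.3 dB, -30.0°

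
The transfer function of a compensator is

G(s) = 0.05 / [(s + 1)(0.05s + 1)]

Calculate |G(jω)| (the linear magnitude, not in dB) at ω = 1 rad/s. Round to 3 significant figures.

0.0353

At ω = 1 rad/s:
pole (1 + j1·1) = 1 + j1 → |·| ≈ 1.4142, ∠ ≈ 45.00°
pole (1 + j1·0.05) = 1 + j0.05 → |·| ≈ 1.0012, ∠ ≈ 2.86°
|G| = 0.05 · 1 / (1.4142 · 1.0012) ≈ 0.035313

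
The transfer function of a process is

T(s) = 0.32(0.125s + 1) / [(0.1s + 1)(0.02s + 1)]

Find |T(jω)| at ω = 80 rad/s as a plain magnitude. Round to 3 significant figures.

At ω = 80 rad/s:
zero (1 + j80·0.125) = 1 + j10 → |·| ≈ 10.05, ∠ ≈ 84.29°
pole (1 + j80·0.1) = 1 + j8 → |·| ≈ 8.0623, ∠ ≈ 82.87°
pole (1 + j80·0.02) = 1 + j1.6 → |·| ≈ 1.8868, ∠ ≈ 57.99°
|T| = 0.32 · 10.05 / (8.0623 · 1.8868) ≈ 0.21141

0.211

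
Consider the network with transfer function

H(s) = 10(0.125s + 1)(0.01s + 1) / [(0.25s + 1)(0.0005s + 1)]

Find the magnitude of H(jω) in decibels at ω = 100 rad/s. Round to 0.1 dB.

At ω = 100 rad/s:
zero (1 + j100·0.125) = 1 + j12.5 → |·| ≈ 12.54, ∠ ≈ 85.43°
zero (1 + j100·0.01) = 1 + j1 → |·| ≈ 1.4142, ∠ ≈ 45.00°
pole (1 + j100·0.25) = 1 + j25 → |·| ≈ 25.02, ∠ ≈ 87.71°
pole (1 + j100·0.0005) = 1 + j0.05 → |·| ≈ 1.0012, ∠ ≈ 2.86°
|H| = 10 · 12.54 · 1.4142 / (25.02 · 1.0012) ≈ 7.0795
Gain = 20 log₁₀(7.0795) ≈ 17.00 dB

17.0 dB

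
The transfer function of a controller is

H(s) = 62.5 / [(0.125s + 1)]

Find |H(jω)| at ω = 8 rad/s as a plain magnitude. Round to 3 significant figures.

At ω = 8 rad/s:
pole (1 + j8·0.125) = 1 + j1 → |·| ≈ 1.4142, ∠ ≈ 45.00°
|H| = 62.5 · 1 / (1.4142) ≈ 44.195

44.2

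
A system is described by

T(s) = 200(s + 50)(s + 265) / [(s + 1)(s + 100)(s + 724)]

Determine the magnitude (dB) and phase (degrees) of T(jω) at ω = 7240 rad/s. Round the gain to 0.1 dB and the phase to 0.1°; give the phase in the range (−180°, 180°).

-31.2 dB, -86.0°

At s = jω = j7240:
zero (s+50): 50 + j7240 → |·| = √(50²+7240²) = √52420100 ≈ 7240.2, ∠ = arctan(7240/50) ≈ 89.60°
zero (s+265): 265 + j7240 → |·| = √(265²+7240²) = √52487825 ≈ 7244.8, ∠ = arctan(7240/265) ≈ 87.90°
pole (s+1): 1 + j7240 → |·| = √(1²+7240²) = √52417601 ≈ 7240, ∠ = arctan(7240/1) ≈ 89.99°
pole (s+100): 100 + j7240 → |·| = √(100²+7240²) = √52427600 ≈ 7240.7, ∠ = arctan(7240/100) ≈ 89.21°
pole (s+724): 724 + j7240 → |·| = √(724²+7240²) = √52941776 ≈ 7276.1, ∠ = arctan(7240/724) ≈ 84.29°
|T| = 200 · 5.2454e+07 / 3.8143e+11 ≈ 0.027504
Gain = 20 log₁₀(0.027504) ≈ -31.21 dB
∠T = 177.50° − 263.49° = -85.99°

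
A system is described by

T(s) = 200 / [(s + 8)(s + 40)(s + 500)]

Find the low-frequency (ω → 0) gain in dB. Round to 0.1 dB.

T(0) = 200 / (8·40·500) = 0.00125
20 log₁₀(0.00125) ≈ -58.06 dB

-58.1 dB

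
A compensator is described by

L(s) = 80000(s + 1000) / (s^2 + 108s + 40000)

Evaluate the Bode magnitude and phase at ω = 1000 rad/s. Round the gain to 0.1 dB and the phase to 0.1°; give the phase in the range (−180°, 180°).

41.4 dB, -128.6°

At s = jω = j1000:
zero (s+1000): 1000 + j1000 → |·| = √(1000²+1000²) = √2000000 ≈ 1414.2, ∠ = arctan(1000/1000) ≈ 45.00°
quadratic: (j1000)² + 108·j1000 + 40000 = -960000 + j108000 → |·| ≈ 9.6606e+05, ∠ ≈ 173.58°
|L| = 80000 · 1414.2 / 9.6606e+05 ≈ 117.11
Gain = 20 log₁₀(117.11) ≈ 41.37 dB
∠L = 45.00° − 173.58° = -128.58°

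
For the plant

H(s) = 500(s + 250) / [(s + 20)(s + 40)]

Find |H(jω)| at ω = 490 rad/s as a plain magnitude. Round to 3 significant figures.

1.14

At s = jω = j490:
zero (s+250): 250 + j490 → |·| = √(250²+490²) = √302600 ≈ 550.09, ∠ = arctan(490/250) ≈ 62.97°
pole (s+20): 20 + j490 → |·| = √(20²+490²) = √240500 ≈ 490.41, ∠ = arctan(490/20) ≈ 87.66°
pole (s+40): 40 + j490 → |·| = √(40²+490²) = √241700 ≈ 491.63, ∠ = arctan(490/40) ≈ 85.33°
|H| = 500 · 550.09 / 2.411e+05 ≈ 1.1408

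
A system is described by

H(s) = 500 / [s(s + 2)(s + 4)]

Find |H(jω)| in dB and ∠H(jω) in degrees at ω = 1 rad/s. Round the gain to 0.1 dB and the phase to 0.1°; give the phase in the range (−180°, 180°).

At s = jω = j1:
pole (s+2): 2 + j1 → |·| = √(2²+1²) = √5 ≈ 2.2361, ∠ = arctan(1/2) ≈ 26.57°
pole (s+4): 4 + j1 → |·| = √(4²+1²) = √17 ≈ 4.1231, ∠ = arctan(1/4) ≈ 14.04°
pole at origin: |s| = 1, ∠ = 90.00° (in denominator)
|H| = 500 / 9.2197 ≈ 54.232
Gain = 20 log₁₀(54.232) ≈ 34.69 dB
∠H = 0.00° − 130.61° = -130.61°

34.7 dB, -130.6°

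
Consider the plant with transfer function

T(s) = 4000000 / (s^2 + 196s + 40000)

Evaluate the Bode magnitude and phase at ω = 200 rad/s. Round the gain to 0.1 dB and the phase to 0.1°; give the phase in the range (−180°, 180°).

40.2 dB, -90.0°

At s = jω = j200:
quadratic: (j200)² + 196·j200 + 40000 = 0 + j39200 → |·| ≈ 39200, ∠ ≈ 90.00°
|T| = 4000000 / 39200 ≈ 102.04
Gain = 20 log₁₀(102.04) ≈ 40.18 dB
∠T = 0.00° − 90.00° = -90.00°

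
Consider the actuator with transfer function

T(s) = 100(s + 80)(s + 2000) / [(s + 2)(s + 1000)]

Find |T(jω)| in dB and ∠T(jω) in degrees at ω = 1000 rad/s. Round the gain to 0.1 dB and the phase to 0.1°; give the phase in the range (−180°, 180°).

At s = jω = j1000:
zero (s+80): 80 + j1000 → |·| = √(80²+1000²) = √1006400 ≈ 1003.2, ∠ = arctan(1000/80) ≈ 85.43°
zero (s+2000): 2000 + j1000 → |·| = √(2000²+1000²) = √5000000 ≈ 2236.1, ∠ = arctan(1000/2000) ≈ 26.57°
pole (s+2): 2 + j1000 → |·| = √(2²+1000²) = √1000004 ≈ 1000, ∠ = arctan(1000/2) ≈ 89.89°
pole (s+1000): 1000 + j1000 → |·| = √(1000²+1000²) = √2000000 ≈ 1414.2, ∠ = arctan(1000/1000) ≈ 45.00°
|T| = 100 · 2.2433e+06 / 1.4142e+06 ≈ 158.63
Gain = 20 log₁₀(158.63) ≈ 44.01 dB
∠T = 112.00° − 134.89° = -22.89°

44.0 dB, -22.9°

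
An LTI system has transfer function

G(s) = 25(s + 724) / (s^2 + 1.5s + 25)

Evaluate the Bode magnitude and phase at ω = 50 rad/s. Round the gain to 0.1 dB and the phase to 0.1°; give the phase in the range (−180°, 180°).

At s = jω = j50:
zero (s+724): 724 + j50 → |·| = √(724²+50²) = √526676 ≈ 725.72, ∠ = arctan(50/724) ≈ 3.95°
quadratic: (j50)² + 1.5·j50 + 25 = -2475 + j75 → |·| ≈ 2476.1, ∠ ≈ 178.26°
|G| = 25 · 725.72 / 2476.1 ≈ 7.3272
Gain = 20 log₁₀(7.3272) ≈ 17.30 dB
∠G = 3.95° − 178.26° = -174.31°

17.3 dB, -174.3°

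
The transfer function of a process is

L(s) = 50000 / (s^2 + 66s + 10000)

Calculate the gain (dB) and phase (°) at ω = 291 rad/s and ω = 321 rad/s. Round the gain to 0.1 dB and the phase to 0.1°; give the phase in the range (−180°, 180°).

ω = 291: -3.8 dB, -165.6°; ω = 321: -5.6 dB, -167.2°

At s = jω = j291:
quadratic: (j291)² + 66·j291 + 10000 = -74681 + j19206 → |·| ≈ 77111, ∠ ≈ 165.58°
|L| = 50000 / 77111 ≈ 0.64842
Gain = 20 log₁₀(0.64842) ≈ -3.76 dB
∠L = 0.00° − 165.58° = -165.58°

At s = jω = j321:
quadratic: (j321)² + 66·j321 + 10000 = -93041 + j21186 → |·| ≈ 95423, ∠ ≈ 167.17°
|L| = 50000 / 95423 ≈ 0.52398
Gain = 20 log₁₀(0.52398) ≈ -5.61 dB
∠L = 0.00° − 167.17° = -167.17°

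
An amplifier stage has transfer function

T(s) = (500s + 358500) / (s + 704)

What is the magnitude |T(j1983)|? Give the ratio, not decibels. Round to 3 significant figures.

Substitute s = j1983:
Numerator: 500(j1983) + 358500 = 358500 + j991500
Denominator: (j1983) + 704 = 704 + j1983
|N| = √(358500² + 991500²) ≈ 1.0543e+06, ∠N ≈ 70.12°
|D| = √(704² + 1983²) ≈ 2104.3, ∠D ≈ 70.45°
|T| = 1.0543e+06 / 2104.3 ≈ 501.02

501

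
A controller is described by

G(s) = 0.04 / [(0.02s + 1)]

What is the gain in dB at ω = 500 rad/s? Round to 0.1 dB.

At ω = 500 rad/s:
pole (1 + j500·0.02) = 1 + j10 → |·| ≈ 10.05, ∠ ≈ 84.29°
|G| = 0.04 · 1 / (10.05) ≈ 0.0039801
Gain = 20 log₁₀(0.0039801) ≈ -48.00 dB

-48.0 dB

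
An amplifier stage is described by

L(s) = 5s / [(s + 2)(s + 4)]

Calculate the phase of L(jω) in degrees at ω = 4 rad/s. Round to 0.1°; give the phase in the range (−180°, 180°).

At s = jω = j4:
zero at origin: s = j4 → |·| = 4, ∠ = 90.00°
pole (s+2): 2 + j4 → |·| = √(2²+4²) = √20 ≈ 4.4721, ∠ = arctan(4/2) ≈ 63.43°
pole (s+4): 4 + j4 → |·| = √(4²+4²) = √32 ≈ 5.6569, ∠ = arctan(4/4) ≈ 45.00°
∠L = 90.00° − 108.43° = -18.43°

-18.4°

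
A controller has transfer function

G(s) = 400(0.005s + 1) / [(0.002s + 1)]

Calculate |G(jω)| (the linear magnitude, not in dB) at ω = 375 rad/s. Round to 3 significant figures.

At ω = 375 rad/s:
zero (1 + j375·0.005) = 1 + j1.875 → |·| ≈ 2.125, ∠ ≈ 61.93°
pole (1 + j375·0.002) = 1 + j0.75 → |·| ≈ 1.25, ∠ ≈ 36.87°
|G| = 400 · 2.125 / (1.25) ≈ 680

680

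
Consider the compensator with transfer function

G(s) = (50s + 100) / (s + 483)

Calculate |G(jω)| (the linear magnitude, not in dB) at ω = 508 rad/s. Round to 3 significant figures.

Substitute s = j508:
Numerator: 50(j508) + 100 = 100 + j25400
Denominator: (j508) + 483 = 483 + j508
|N| = √(100² + 25400²) ≈ 25400, ∠N ≈ 89.77°
|D| = √(483² + 508²) ≈ 700.97, ∠D ≈ 46.45°
|G| = 25400 / 700.97 ≈ 36.236

36.2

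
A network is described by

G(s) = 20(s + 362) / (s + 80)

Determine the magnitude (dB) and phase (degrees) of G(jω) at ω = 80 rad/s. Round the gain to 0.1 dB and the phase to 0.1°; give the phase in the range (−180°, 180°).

36.3 dB, -32.5°

At s = jω = j80:
zero (s+362): 362 + j80 → |·| = √(362²+80²) = √137444 ≈ 370.73, ∠ = arctan(80/362) ≈ 12.46°
pole (s+80): 80 + j80 → |·| = √(80²+80²) = √12800 ≈ 113.14, ∠ = arctan(80/80) ≈ 45.00°
|G| = 20 · 370.73 / 113.14 ≈ 65.535
Gain = 20 log₁₀(65.535) ≈ 36.33 dB
∠G = 12.46° − 45.00° = -32.54°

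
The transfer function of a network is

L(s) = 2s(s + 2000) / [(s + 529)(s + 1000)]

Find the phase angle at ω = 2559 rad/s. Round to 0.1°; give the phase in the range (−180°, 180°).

-5.0°

At s = jω = j2559:
zero (s+2000): 2000 + j2559 → |·| = √(2000²+2559²) = √10548481 ≈ 3247.8, ∠ = arctan(2559/2000) ≈ 51.99°
zero at origin: s = j2559 → |·| = 2559, ∠ = 90.00°
pole (s+529): 529 + j2559 → |·| = √(529²+2559²) = √6828322 ≈ 2613.1, ∠ = arctan(2559/529) ≈ 78.32°
pole (s+1000): 1000 + j2559 → |·| = √(1000²+2559²) = √7548481 ≈ 2747.4, ∠ = arctan(2559/1000) ≈ 68.66°
∠L = 141.99° − 146.98° = -4.99°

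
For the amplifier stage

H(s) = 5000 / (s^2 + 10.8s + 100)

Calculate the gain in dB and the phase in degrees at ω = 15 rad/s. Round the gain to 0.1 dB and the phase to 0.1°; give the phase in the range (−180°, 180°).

27.8 dB, -127.7°

At s = jω = j15:
quadratic: (j15)² + 10.8·j15 + 100 = -125 + j162 → |·| ≈ 204.62, ∠ ≈ 127.65°
|H| = 5000 / 204.62 ≈ 24.436
Gain = 20 log₁₀(24.436) ≈ 27.76 dB
∠H = 0.00° − 127.65° = -127.65°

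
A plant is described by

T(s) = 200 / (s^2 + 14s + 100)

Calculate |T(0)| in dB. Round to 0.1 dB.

T(0) = 200 / 100 = 2
20 log₁₀(2) ≈ 6.02 dB

6.0 dB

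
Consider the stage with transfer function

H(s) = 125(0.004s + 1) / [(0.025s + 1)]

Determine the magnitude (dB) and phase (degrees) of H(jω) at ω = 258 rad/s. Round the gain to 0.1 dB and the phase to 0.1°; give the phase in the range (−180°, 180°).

At ω = 258 rad/s:
zero (1 + j258·0.004) = 1 + j1.032 → |·| ≈ 1.437, ∠ ≈ 45.90°
pole (1 + j258·0.025) = 1 + j6.45 → |·| ≈ 6.5271, ∠ ≈ 81.19°
|H| = 125 · 1.437 / (6.5271) ≈ 27.52
Gain = 20 log₁₀(27.52) ≈ 28.79 dB
∠H = (45.90°) − (81.19°) = -35.29°

28.8 dB, -35.3°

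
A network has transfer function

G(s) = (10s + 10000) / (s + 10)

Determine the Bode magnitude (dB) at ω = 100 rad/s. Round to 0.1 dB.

40.0 dB

Substitute s = j100:
Numerator: 10(j100) + 10000 = 10000 + j1000
Denominator: (j100) + 10 = 10 + j100
|N| = √(10000² + 1000²) ≈ 10050, ∠N ≈ 5.71°
|D| = √(10² + 100²) ≈ 100.5, ∠D ≈ 84.29°
|G| = 10050 / 100.5 ≈ 100
Gain = 20 log₁₀(100) ≈ 40.00 dB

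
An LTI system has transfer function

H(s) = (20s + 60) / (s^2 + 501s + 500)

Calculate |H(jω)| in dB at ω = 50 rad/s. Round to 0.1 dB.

-28.0 dB

Substitute s = j50:
Numerator: 20(j50) + 60 = 60 + j1000
Denominator: (j50)^2 + 501(j50) + 500 = -2000 + j25050
|N| = √(60² + 1000²) ≈ 1001.8, ∠N ≈ 86.57°
|D| = √(2000² + 25050²) ≈ 25130, ∠D ≈ 94.56°
|H| = 1001.8 / 25130 ≈ 0.039865
Gain = 20 log₁₀(0.039865) ≈ -27.99 dB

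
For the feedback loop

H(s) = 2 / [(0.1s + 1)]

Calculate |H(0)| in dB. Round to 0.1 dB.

H(0) = 2 · 1 / 1 = 2
20 log₁₀(2) ≈ 6.02 dB

6.0 dB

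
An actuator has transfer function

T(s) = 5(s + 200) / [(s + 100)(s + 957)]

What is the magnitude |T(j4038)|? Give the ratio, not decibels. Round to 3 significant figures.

At s = jω = j4038:
zero (s+200): 200 + j4038 → |·| = √(200²+4038²) = √16345444 ≈ 4042.9, ∠ = arctan(4038/200) ≈ 87.16°
pole (s+100): 100 + j4038 → |·| = √(100²+4038²) = √16315444 ≈ 4039.2, ∠ = arctan(4038/100) ≈ 88.58°
pole (s+957): 957 + j4038 → |·| = √(957²+4038²) = √17221293 ≈ 4149.9, ∠ = arctan(4038/957) ≈ 76.67°
|T| = 5 · 4042.9 / 1.6762e+07 ≈ 0.001206

0.00121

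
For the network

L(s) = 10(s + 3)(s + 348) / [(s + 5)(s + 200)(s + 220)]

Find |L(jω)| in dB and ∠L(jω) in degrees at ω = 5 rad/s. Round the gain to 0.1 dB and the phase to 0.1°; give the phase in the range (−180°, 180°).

-23.7 dB, 12.1°

At s = jω = j5:
zero (s+3): 3 + j5 → |·| = √(3²+5²) = √34 ≈ 5.831, ∠ = arctan(5/3) ≈ 59.04°
zero (s+348): 348 + j5 → |·| = √(348²+5²) = √121129 ≈ 348.04, ∠ = arctan(5/348) ≈ 0.82°
pole (s+5): 5 + j5 → |·| = √(5²+5²) = √50 ≈ 7.0711, ∠ = arctan(5/5) ≈ 45.00°
pole (s+200): 200 + j5 → |·| = √(200²+5²) = √40025 ≈ 200.06, ∠ = arctan(5/200) ≈ 1.43°
pole (s+220): 220 + j5 → |·| = √(220²+5²) = √48425 ≈ 220.06, ∠ = arctan(5/220) ≈ 1.30°
|L| = 10 · 2029.4 / 3.1131e+05 ≈ 0.065189
Gain = 20 log₁₀(0.065189) ≈ -23.72 dB
∠L = 59.86° − 47.73° = 12.13°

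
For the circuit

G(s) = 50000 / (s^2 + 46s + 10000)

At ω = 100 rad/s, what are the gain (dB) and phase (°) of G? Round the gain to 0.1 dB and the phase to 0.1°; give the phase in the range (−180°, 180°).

At s = jω = j100:
quadratic: (j100)² + 46·j100 + 10000 = 0 + j4600 → |·| ≈ 4600, ∠ ≈ 90.00°
|G| = 50000 / 4600 ≈ 10.87
Gain = 20 log₁₀(10.87) ≈ 20.72 dB
∠G = 0.00° − 90.00° = -90.00°

20.7 dB, -90.0°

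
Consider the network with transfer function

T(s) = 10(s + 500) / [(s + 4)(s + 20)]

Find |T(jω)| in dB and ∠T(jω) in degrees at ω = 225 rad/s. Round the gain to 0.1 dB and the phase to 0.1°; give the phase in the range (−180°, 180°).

-19.3 dB, -149.7°

At s = jω = j225:
zero (s+500): 500 + j225 → |·| = √(500²+225²) = √300625 ≈ 548.29, ∠ = arctan(225/500) ≈ 24.23°
pole (s+4): 4 + j225 → |·| = √(4²+225²) = √50641 ≈ 225.04, ∠ = arctan(225/4) ≈ 88.98°
pole (s+20): 20 + j225 → |·| = √(20²+225²) = √51025 ≈ 225.89, ∠ = arctan(225/20) ≈ 84.92°
|T| = 10 · 548.29 / 50834 ≈ 0.10786
Gain = 20 log₁₀(0.10786) ≈ -19.34 dB
∠T = 24.23° − 173.90° = -149.67°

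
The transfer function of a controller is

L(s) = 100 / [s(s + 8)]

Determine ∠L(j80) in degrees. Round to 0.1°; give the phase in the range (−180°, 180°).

At s = jω = j80:
pole (s+8): 8 + j80 → |·| = √(8²+80²) = √6464 ≈ 80.399, ∠ = arctan(80/8) ≈ 84.29°
pole at origin: |s| = 80, ∠ = 90.00° (in denominator)
∠L = 0.00° − 174.29° = -174.29°

-174.3°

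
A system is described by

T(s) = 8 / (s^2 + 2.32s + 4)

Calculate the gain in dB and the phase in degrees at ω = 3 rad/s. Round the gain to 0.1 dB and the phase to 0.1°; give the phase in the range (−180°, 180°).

At s = jω = j3:
quadratic: (j3)² + 2.32·j3 + 4 = -5 + j6.96 → |·| ≈ 8.5698, ∠ ≈ 125.69°
|T| = 8 / 8.5698 ≈ 0.93351
Gain = 20 log₁₀(0.93351) ≈ -0.60 dB
∠T = 0.00° − 125.69° = -125.69°

-0.6 dB, -125.7°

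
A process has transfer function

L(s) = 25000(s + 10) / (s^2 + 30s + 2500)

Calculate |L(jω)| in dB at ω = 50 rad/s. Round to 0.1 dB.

58.6 dB

At s = jω = j50:
zero (s+10): 10 + j50 → |·| = √(10²+50²) = √2600 ≈ 50.99, ∠ = arctan(50/10) ≈ 78.69°
quadratic: (j50)² + 30·j50 + 2500 = 0 + j1500 → |·| ≈ 1500, ∠ ≈ 90.00°
|L| = 25000 · 50.99 / 1500 ≈ 849.83
Gain = 20 log₁₀(849.83) ≈ 58.59 dB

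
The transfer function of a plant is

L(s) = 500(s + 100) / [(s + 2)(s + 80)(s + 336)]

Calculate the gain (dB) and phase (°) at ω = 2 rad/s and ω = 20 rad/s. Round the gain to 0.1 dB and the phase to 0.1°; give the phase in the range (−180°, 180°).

At s = jω = j2:
zero (s+100): 100 + j2 → |·| = √(100²+2²) = √10004 ≈ 100.02, ∠ = arctan(2/100) ≈ 1.15°
pole (s+2): 2 + j2 → |·| = √(2²+2²) = √8 ≈ 2.8284, ∠ = arctan(2/2) ≈ 45.00°
pole (s+80): 80 + j2 → |·| = √(80²+2²) = √6404 ≈ 80.025, ∠ = arctan(2/80) ≈ 1.43°
pole (s+336): 336 + j2 → |·| = √(336²+2²) = √112900 ≈ 336.01, ∠ = arctan(2/336) ≈ 0.34°
|L| = 500 · 100.02 / 76053 ≈ 0.65757
Gain = 20 log₁₀(0.65757) ≈ -3.64 dB
∠L = 1.15° − 46.77° = -45.62°

At s = jω = j20:
zero (s+100): 100 + j20 → |·| = √(100²+20²) = √10400 ≈ 101.98, ∠ = arctan(20/100) ≈ 11.31°
pole (s+2): 2 + j20 → |·| = √(2²+20²) = √404 ≈ 20.1, ∠ = arctan(20/2) ≈ 84.29°
pole (s+80): 80 + j20 → |·| = √(80²+20²) = √6800 ≈ 82.462, ∠ = arctan(20/80) ≈ 14.04°
pole (s+336): 336 + j20 → |·| = √(336²+20²) = √113296 ≈ 336.59, ∠ = arctan(20/336) ≈ 3.41°
|L| = 500 · 101.98 / 5.5789e+05 ≈ 0.091398
Gain = 20 log₁₀(0.091398) ≈ -20.78 dB
∠L = 11.31° − 101.74° = -90.43°

ω = 2: -3.6 dB, -45.6°; ω = 20: -20.8 dB, -90.4°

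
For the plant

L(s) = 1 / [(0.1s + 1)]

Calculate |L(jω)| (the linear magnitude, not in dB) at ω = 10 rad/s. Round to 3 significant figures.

0.707

At ω = 10 rad/s:
pole (1 + j10·0.1) = 1 + j1 → |·| ≈ 1.4142, ∠ ≈ 45.00°
|L| = 1 · 1 / (1.4142) ≈ 0.70711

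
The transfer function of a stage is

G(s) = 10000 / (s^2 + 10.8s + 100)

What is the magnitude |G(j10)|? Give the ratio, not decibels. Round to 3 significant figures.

92.6

At s = jω = j10:
quadratic: (j10)² + 10.8·j10 + 100 = 0 + j108 → |·| ≈ 108, ∠ ≈ 90.00°
|G| = 10000 / 108 ≈ 92.593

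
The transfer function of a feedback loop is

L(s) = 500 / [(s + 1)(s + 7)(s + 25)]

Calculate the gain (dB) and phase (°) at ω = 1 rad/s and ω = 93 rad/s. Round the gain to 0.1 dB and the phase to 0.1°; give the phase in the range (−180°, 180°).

ω = 1: 6.0 dB, -55.4°; ω = 93: -64.5 dB, 110.0°

At s = jω = j1:
pole (s+1): 1 + j1 → |·| = √(1²+1²) = √2 ≈ 1.4142, ∠ = arctan(1/1) ≈ 45.00°
pole (s+7): 7 + j1 → |·| = √(7²+1²) = √50 ≈ 7.0711, ∠ = arctan(1/7) ≈ 8.13°
pole (s+25): 25 + j1 → |·| = √(25²+1²) = √626 ≈ 25.02, ∠ = arctan(1/25) ≈ 2.29°
|L| = 500 / 250.2 ≈ 1.9984
Gain = 20 log₁₀(1.9984) ≈ 6.01 dB
∠L = 0.00° − 55.42° = -55.42°

At s = jω = j93:
pole (s+1): 1 + j93 → |·| = √(1²+93²) = √8650 ≈ 93.005, ∠ = arctan(93/1) ≈ 89.38°
pole (s+7): 7 + j93 → |·| = √(7²+93²) = √8698 ≈ 93.263, ∠ = arctan(93/7) ≈ 85.70°
pole (s+25): 25 + j93 → |·| = √(25²+93²) = √9274 ≈ 96.302, ∠ = arctan(93/25) ≈ 74.95°
|L| = 500 / 8.3532e+05 ≈ 0.00059857
Gain = 20 log₁₀(0.00059857) ≈ -64.46 dB
∠L = 0.00° − 250.03° = -250.03° ≡ 109.97° (principal value)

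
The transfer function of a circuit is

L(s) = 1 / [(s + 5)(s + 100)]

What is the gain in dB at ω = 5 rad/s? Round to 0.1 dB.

At s = jω = j5:
pole (s+5): 5 + j5 → |·| = √(5²+5²) = √50 ≈ 7.0711, ∠ = arctan(5/5) ≈ 45.00°
pole (s+100): 100 + j5 → |·| = √(100²+5²) = √10025 ≈ 100.12, ∠ = arctan(5/100) ≈ 2.86°
|L| = 1 / 707.96 ≈ 0.0014125
Gain = 20 log₁₀(0.0014125) ≈ -57.00 dB

-57.0 dB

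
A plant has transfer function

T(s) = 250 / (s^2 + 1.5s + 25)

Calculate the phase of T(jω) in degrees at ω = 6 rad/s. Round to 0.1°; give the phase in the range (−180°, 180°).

-140.7°

At s = jω = j6:
quadratic: (j6)² + 1.5·j6 + 25 = -11 + j9 → |·| ≈ 14.213, ∠ ≈ 140.71°
∠T = 0.00° − 140.71° = -140.71°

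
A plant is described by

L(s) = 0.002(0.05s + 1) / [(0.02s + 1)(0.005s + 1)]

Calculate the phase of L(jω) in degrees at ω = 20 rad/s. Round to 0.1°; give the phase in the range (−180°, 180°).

At ω = 20 rad/s:
zero (1 + j20·0.05) = 1 + j1 → |·| ≈ 1.4142, ∠ ≈ 45.00°
pole (1 + j20·0.02) = 1 + j0.4 → |·| ≈ 1.077, ∠ ≈ 21.80°
pole (1 + j20·0.005) = 1 + j0.1 → |·| ≈ 1.005, ∠ ≈ 5.71°
∠L = (45.00°) − (21.80° + 5.71°) = 17.49°

17.5°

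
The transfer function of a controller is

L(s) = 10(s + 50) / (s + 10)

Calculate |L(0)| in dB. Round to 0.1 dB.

34.0 dB

L(0) = 10·50 / (10) = 50
20 log₁₀(50) ≈ 33.98 dB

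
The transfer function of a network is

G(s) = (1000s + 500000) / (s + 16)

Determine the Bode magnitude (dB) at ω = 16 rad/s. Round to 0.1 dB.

Substitute s = j16:
Numerator: 1000(j16) + 500000 = 500000 + j16000
Denominator: (j16) + 16 = 16 + j16
|N| = √(500000² + 16000²) ≈ 5.0026e+05, ∠N ≈ 1.83°
|D| = √(16² + 16²) ≈ 22.627, ∠D ≈ 45.00°
|G| = 5.0026e+05 / 22.627 ≈ 22109
Gain = 20 log₁₀(22109) ≈ 86.89 dB

86.9 dB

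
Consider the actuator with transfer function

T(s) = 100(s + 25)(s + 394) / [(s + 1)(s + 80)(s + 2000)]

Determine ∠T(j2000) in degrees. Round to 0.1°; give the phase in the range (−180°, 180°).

At s = jω = j2000:
zero (s+25): 25 + j2000 → |·| = √(25²+2000²) = √4000625 ≈ 2000.2, ∠ = arctan(2000/25) ≈ 89.28°
zero (s+394): 394 + j2000 → |·| = √(394²+2000²) = √4155236 ≈ 2038.4, ∠ = arctan(2000/394) ≈ 78.86°
pole (s+1): 1 + j2000 → |·| = √(1²+2000²) = √4000001 ≈ 2000, ∠ = arctan(2000/1) ≈ 89.97°
pole (s+80): 80 + j2000 → |·| = √(80²+2000²) = √4006400 ≈ 2001.6, ∠ = arctan(2000/80) ≈ 87.71°
pole (s+2000): 2000 + j2000 → |·| = √(2000²+2000²) = √8000000 ≈ 2828.4, ∠ = arctan(2000/2000) ≈ 45.00°
∠T = 168.14° − 222.68° = -54.54°

-54.5°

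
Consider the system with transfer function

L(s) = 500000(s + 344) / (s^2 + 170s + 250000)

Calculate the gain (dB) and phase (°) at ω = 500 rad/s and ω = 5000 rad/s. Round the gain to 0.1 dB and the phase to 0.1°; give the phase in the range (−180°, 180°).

At s = jω = j500:
zero (s+344): 344 + j500 → |·| = √(344²+500²) = √368336 ≈ 606.91, ∠ = arctan(500/344) ≈ 55.47°
quadratic: (j500)² + 170·j500 + 250000 = 0 + j85000 → |·| ≈ 85000, ∠ ≈ 90.00°
|L| = 500000 · 606.91 / 85000 ≈ 3570.1
Gain = 20 log₁₀(3570.1) ≈ 71.05 dB
∠L = 55.47° − 90.00° = -34.53°

At s = jω = j5000:
zero (s+344): 344 + j5000 → |·| = √(344²+5000²) = √25118336 ≈ 5011.8, ∠ = arctan(5000/344) ≈ 86.06°
quadratic: (j5000)² + 170·j5000 + 250000 = -24750000 + j850000 → |·| ≈ 2.4765e+07, ∠ ≈ 178.03°
|L| = 500000 · 5011.8 / 2.4765e+07 ≈ 101.19
Gain = 20 log₁₀(101.19) ≈ 40.10 dB
∠L = 86.06° − 178.03° = -91.97°

ω = 500: 71.1 dB, -34.5°; ω = 5000: 40.1 dB, -92.0°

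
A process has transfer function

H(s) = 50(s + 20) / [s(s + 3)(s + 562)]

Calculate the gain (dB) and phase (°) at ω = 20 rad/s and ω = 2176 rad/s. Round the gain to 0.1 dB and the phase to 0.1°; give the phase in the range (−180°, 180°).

ω = 20: -44.1 dB, -128.5°; ω = 2176: -99.8 dB, -166.0°

At s = jω = j20:
zero (s+20): 20 + j20 → |·| = √(20²+20²) = √800 ≈ 28.284, ∠ = arctan(20/20) ≈ 45.00°
pole (s+3): 3 + j20 → |·| = √(3²+20²) = √409 ≈ 20.224, ∠ = arctan(20/3) ≈ 81.47°
pole (s+562): 562 + j20 → |·| = √(562²+20²) = √316244 ≈ 562.36, ∠ = arctan(20/562) ≈ 2.04°
pole at origin: |s| = 20, ∠ = 90.00° (in denominator)
|H| = 50 · 28.284 / 2.2746e+05 ≈ 0.0062174
Gain = 20 log₁₀(0.0062174) ≈ -44.13 dB
∠H = 45.00° − 173.51° = -128.51°

At s = jω = j2176:
zero (s+20): 20 + j2176 → |·| = √(20²+2176²) = √4735376 ≈ 2176.1, ∠ = arctan(2176/20) ≈ 89.47°
pole (s+3): 3 + j2176 → |·| = √(3²+2176²) = √4734985 ≈ 2176, ∠ = arctan(2176/3) ≈ 89.92°
pole (s+562): 562 + j2176 → |·| = √(562²+2176²) = √5050820 ≈ 2247.4, ∠ = arctan(2176/562) ≈ 75.52°
pole at origin: |s| = 2176, ∠ = 90.00° (in denominator)
|H| = 50 · 2176.1 / 1.0641e+10 ≈ 1.0225e-05
Gain = 20 log₁₀(1.0225e-05) ≈ -99.81 dB
∠H = 89.47° − 255.44° = -165.97°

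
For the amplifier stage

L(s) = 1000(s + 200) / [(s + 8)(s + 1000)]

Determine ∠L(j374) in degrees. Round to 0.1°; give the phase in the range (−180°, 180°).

-47.4°

At s = jω = j374:
zero (s+200): 200 + j374 → |·| = √(200²+374²) = √179876 ≈ 424.12, ∠ = arctan(374/200) ≈ 61.86°
pole (s+8): 8 + j374 → |·| = √(8²+374²) = √139940 ≈ 374.09, ∠ = arctan(374/8) ≈ 88.77°
pole (s+1000): 1000 + j374 → |·| = √(1000²+374²) = √1139876 ≈ 1067.6, ∠ = arctan(374/1000) ≈ 20.51°
∠L = 61.86° − 109.28° = -47.42°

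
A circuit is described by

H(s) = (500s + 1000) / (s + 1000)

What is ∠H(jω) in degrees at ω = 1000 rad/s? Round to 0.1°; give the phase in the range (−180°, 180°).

Substitute s = j1000:
Numerator: 500(j1000) + 1000 = 1000 + j500000
Denominator: (j1000) + 1000 = 1000 + j1000
|N| = √(1000² + 500000²) ≈ 5e+05, ∠N ≈ 89.89°
|D| = √(1000² + 1000²) ≈ 1414.2, ∠D ≈ 45.00°
∠H = 89.89° − 45.00° = 44.89°

44.9°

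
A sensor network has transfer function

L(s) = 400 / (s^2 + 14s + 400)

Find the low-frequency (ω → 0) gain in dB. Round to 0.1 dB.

L(0) = 400 / 400 = 1
20 log₁₀(1) ≈ 0.00 dB

0.0 dB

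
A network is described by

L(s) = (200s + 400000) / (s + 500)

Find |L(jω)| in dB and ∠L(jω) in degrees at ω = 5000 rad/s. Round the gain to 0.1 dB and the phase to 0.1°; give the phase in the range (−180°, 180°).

46.6 dB, -16.1°

Substitute s = j5000:
Numerator: 200(j5000) + 400000 = 400000 + j1000000
Denominator: (j5000) + 500 = 500 + j5000
|N| = √(400000² + 1000000²) ≈ 1.077e+06, ∠N ≈ 68.20°
|D| = √(500² + 5000²) ≈ 5024.9, ∠D ≈ 84.29°
|L| = 1.077e+06 / 5024.9 ≈ 214.33
Gain = 20 log₁₀(214.33) ≈ 46.62 dB
∠L = 68.20° − 84.29° = -16.09°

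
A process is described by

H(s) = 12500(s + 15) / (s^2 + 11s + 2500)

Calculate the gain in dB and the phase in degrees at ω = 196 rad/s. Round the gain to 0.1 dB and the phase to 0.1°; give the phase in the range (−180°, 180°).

36.7 dB, -90.9°

At s = jω = j196:
zero (s+15): 15 + j196 → |·| = √(15²+196²) = √38641 ≈ 196.57, ∠ = arctan(196/15) ≈ 85.62°
quadratic: (j196)² + 11·j196 + 2500 = -35916 + j2156 → |·| ≈ 35981, ∠ ≈ 176.56°
|H| = 12500 · 196.57 / 35981 ≈ 68.29
Gain = 20 log₁₀(68.29) ≈ 36.69 dB
∠H = 85.62° − 176.56° = -90.94°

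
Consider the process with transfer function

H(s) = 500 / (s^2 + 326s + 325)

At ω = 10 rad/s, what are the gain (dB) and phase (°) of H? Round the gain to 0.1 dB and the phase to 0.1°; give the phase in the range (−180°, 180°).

-16.3 dB, -86.1°

Substitute s = j10:
Numerator: 500 = 500 + j0
Denominator: (j10)^2 + 326(j10) + 325 = 225 + j3260
|N| = √(500² + 0²) ≈ 500, ∠N ≈ 0.00°
|D| = √(225² + 3260²) ≈ 3267.8, ∠D ≈ 86.05°
|H| = 500 / 3267.8 ≈ 0.15301
Gain = 20 log₁₀(0.15301) ≈ -16.31 dB
∠H = 0.00° − 86.05° = -86.05°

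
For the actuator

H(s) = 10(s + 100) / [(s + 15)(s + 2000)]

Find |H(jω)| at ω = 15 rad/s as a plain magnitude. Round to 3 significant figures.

At s = jω = j15:
zero (s+100): 100 + j15 → |·| = √(100²+15²) = √10225 ≈ 101.12, ∠ = arctan(15/100) ≈ 8.53°
pole (s+15): 15 + j15 → |·| = √(15²+15²) = √450 ≈ 21.213, ∠ = arctan(15/15) ≈ 45.00°
pole (s+2000): 2000 + j15 → |·| = √(2000²+15²) = √4000225 ≈ 2000.1, ∠ = arctan(15/2000) ≈ 0.43°
|H| = 10 · 101.12 / 42428 ≈ 0.023833

0.0238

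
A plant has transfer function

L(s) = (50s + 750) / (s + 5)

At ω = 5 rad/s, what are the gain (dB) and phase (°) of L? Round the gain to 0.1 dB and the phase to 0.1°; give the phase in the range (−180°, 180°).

Substitute s = j5:
Numerator: 50(j5) + 750 = 750 + j250
Denominator: (j5) + 5 = 5 + j5
|N| = √(750² + 250²) ≈ 790.57, ∠N ≈ 18.43°
|D| = √(5² + 5²) ≈ 7.0711, ∠D ≈ 45.00°
|L| = 790.57 / 7.0711 ≈ 111.8
Gain = 20 log₁₀(111.8) ≈ 40.97 dB
∠L = 18.43° − 45.00° = -26.57°

41.0 dB, -26.6°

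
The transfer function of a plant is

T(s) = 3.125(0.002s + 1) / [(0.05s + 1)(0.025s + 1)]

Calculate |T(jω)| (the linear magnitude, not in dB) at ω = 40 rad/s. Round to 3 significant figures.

0.991

At ω = 40 rad/s:
zero (1 + j40·0.002) = 1 + j0.08 → |·| ≈ 1.0032, ∠ ≈ 4.57°
pole (1 + j40·0.05) = 1 + j2 → |·| ≈ 2.2361, ∠ ≈ 63.43°
pole (1 + j40·0.025) = 1 + j1 → |·| ≈ 1.4142, ∠ ≈ 45.00°
|T| = 3.125 · 1.0032 / (2.2361 · 1.4142) ≈ 0.99137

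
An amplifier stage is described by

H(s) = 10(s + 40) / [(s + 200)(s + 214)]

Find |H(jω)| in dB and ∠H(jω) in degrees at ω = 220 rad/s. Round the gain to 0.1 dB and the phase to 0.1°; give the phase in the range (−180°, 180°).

At s = jω = j220:
zero (s+40): 40 + j220 → |·| = √(40²+220²) = √50000 ≈ 223.61, ∠ = arctan(220/40) ≈ 79.70°
pole (s+200): 200 + j220 → |·| = √(200²+220²) = √88400 ≈ 297.32, ∠ = arctan(220/200) ≈ 47.73°
pole (s+214): 214 + j220 → |·| = √(214²+220²) = √94196 ≈ 306.91, ∠ = arctan(220/214) ≈ 45.79°
|H| = 10 · 223.61 / 91250 ≈ 0.024505
Gain = 20 log₁₀(0.024505) ≈ -32.21 dB
∠H = 79.70° − 93.52° = -13.82°

-32.2 dB, -13.8°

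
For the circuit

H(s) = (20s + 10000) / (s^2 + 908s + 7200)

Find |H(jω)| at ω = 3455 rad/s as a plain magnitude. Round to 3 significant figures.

Substitute s = j3455:
Numerator: 20(j3455) + 10000 = 10000 + j69100
Denominator: (j3455)^2 + 908(j3455) + 7200 = -11929825 + j3137140
|N| = √(10000² + 69100²) ≈ 69820, ∠N ≈ 81.77°
|D| = √(11929825² + 3137140²) ≈ 1.2335e+07, ∠D ≈ 165.27°
|H| = 69820 / 1.2335e+07 ≈ 0.0056603

0.00566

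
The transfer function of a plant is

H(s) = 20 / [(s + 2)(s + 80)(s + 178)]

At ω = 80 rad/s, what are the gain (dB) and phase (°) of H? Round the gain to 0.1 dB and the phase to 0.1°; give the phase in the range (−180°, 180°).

-98.9 dB, -157.8°

At s = jω = j80:
pole (s+2): 2 + j80 → |·| = √(2²+80²) = √6404 ≈ 80.025, ∠ = arctan(80/2) ≈ 88.57°
pole (s+80): 80 + j80 → |·| = √(80²+80²) = √12800 ≈ 113.14, ∠ = arctan(80/80) ≈ 45.00°
pole (s+178): 178 + j80 → |·| = √(178²+80²) = √38084 ≈ 195.15, ∠ = arctan(80/178) ≈ 24.20°
|H| = 20 / 1.7669e+06 ≈ 1.1319e-05
Gain = 20 log₁₀(1.1319e-05) ≈ -98.92 dB
∠H = 0.00° − 157.77° = -157.77°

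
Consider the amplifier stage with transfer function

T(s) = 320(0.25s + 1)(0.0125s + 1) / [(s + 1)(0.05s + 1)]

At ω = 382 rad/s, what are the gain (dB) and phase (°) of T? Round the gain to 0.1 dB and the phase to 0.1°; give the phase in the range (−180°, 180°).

26.2 dB, -9.3°

At ω = 382 rad/s:
zero (1 + j382·0.25) = 1 + j95.5 → |·| ≈ 95.505, ∠ ≈ 89.40°
zero (1 + j382·0.0125) = 1 + j4.775 → |·| ≈ 4.8786, ∠ ≈ 78.17°
pole (1 + j382·1) = 1 + j382 → |·| ≈ 382, ∠ ≈ 89.85°
pole (1 + j382·0.05) = 1 + j19.1 → |·| ≈ 19.126, ∠ ≈ 87.00°
|T| = 320 · 95.505 · 4.8786 / (382 · 19.126) ≈ 20.407
Gain = 20 log₁₀(20.407) ≈ 26.20 dB
∠T = (89.40° + 78.17°) − (89.85° + 87.00°) = -9.28°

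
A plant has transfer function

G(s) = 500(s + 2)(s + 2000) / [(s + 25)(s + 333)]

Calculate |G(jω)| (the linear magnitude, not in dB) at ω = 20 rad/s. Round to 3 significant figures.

1.88e+03

At s = jω = j20:
zero (s+2): 2 + j20 → |·| = √(2²+20²) = √404 ≈ 20.1, ∠ = arctan(20/2) ≈ 84.29°
zero (s+2000): 2000 + j20 → |·| = √(2000²+20²) = √4000400 ≈ 2000.1, ∠ = arctan(20/2000) ≈ 0.57°
pole (s+25): 25 + j20 → |·| = √(25²+20²) = √1025 ≈ 32.016, ∠ = arctan(20/25) ≈ 38.66°
pole (s+333): 333 + j20 → |·| = √(333²+20²) = √111289 ≈ 333.6, ∠ = arctan(20/333) ≈ 3.44°
|G| = 500 · 40202 / 10681 ≈ 1881.9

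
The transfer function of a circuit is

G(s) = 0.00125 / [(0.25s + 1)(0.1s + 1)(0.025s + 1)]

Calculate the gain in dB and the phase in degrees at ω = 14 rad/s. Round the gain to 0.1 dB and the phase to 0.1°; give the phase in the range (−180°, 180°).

At ω = 14 rad/s:
pole (1 + j14·0.25) = 1 + j3.5 → |·| ≈ 3.6401, ∠ ≈ 74.05°
pole (1 + j14·0.1) = 1 + j1.4 → |·| ≈ 1.7205, ∠ ≈ 54.46°
pole (1 + j14·0.025) = 1 + j0.35 → |·| ≈ 1.0595, ∠ ≈ 19.29°
|G| = 0.00125 · 1 / (3.6401 · 1.7205 · 1.0595) ≈ 0.00018838
Gain = 20 log₁₀(0.00018838) ≈ -74.50 dB
∠G = (0°) − (74.05° + 54.46° + 19.29°) = -147.80°

-74.5 dB, -147.8°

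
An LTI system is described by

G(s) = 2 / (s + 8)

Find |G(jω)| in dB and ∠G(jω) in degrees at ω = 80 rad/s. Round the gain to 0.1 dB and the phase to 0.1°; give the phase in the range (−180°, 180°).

-32.1 dB, -84.3°

Substitute s = j80:
Numerator: 2 = 2 + j0
Denominator: (j80) + 8 = 8 + j80
|N| = √(2² + 0²) ≈ 2, ∠N ≈ 0.00°
|D| = √(8² + 80²) ≈ 80.399, ∠D ≈ 84.29°
|G| = 2 / 80.399 ≈ 0.024876
Gain = 20 log₁₀(0.024876) ≈ -32.08 dB
∠G = 0.00° − 84.29° = -84.29°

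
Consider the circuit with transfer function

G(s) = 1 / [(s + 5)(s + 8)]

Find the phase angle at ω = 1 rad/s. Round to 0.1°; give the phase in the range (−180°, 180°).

At s = jω = j1:
pole (s+5): 5 + j1 → |·| = √(5²+1²) = √26 ≈ 5.099, ∠ = arctan(1/5) ≈ 11.31°
pole (s+8): 8 + j1 → |·| = √(8²+1²) = √65 ≈ 8.0623, ∠ = arctan(1/8) ≈ 7.13°
∠G = 0.00° − 18.44° = -18.44°

-18.4°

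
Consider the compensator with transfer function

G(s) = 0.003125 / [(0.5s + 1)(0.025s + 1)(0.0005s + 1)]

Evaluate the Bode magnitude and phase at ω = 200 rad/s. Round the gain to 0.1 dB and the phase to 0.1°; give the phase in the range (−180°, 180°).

At ω = 200 rad/s:
pole (1 + j200·0.5) = 1 + j100 → |·| ≈ 100, ∠ ≈ 89.43°
pole (1 + j200·0.025) = 1 + j5 → |·| ≈ 5.099, ∠ ≈ 78.69°
pole (1 + j200·0.0005) = 1 + j0.1 → |·| ≈ 1.005, ∠ ≈ 5.71°
|G| = 0.003125 · 1 / (100 · 5.099 · 1.005) ≈ 6.0982e-06
Gain = 20 log₁₀(6.0982e-06) ≈ -104.30 dB
∠G = (0°) − (89.43° + 78.69° + 5.71°) = -173.83°

-104.3 dB, -173.8°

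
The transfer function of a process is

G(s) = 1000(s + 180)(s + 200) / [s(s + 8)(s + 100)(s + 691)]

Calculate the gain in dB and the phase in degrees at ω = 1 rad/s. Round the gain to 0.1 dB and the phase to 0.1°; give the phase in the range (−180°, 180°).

At s = jω = j1:
zero (s+180): 180 + j1 → |·| = √(180²+1²) = √32401 ≈ 180, ∠ = arctan(1/180) ≈ 0.32°
zero (s+200): 200 + j1 → |·| = √(200²+1²) = √40001 ≈ 200, ∠ = arctan(1/200) ≈ 0.29°
pole (s+8): 8 + j1 → |·| = √(8²+1²) = √65 ≈ 8.0623, ∠ = arctan(1/8) ≈ 7.13°
pole (s+100): 100 + j1 → |·| = √(100²+1²) = √10001 ≈ 100, ∠ = arctan(1/100) ≈ 0.57°
pole (s+691): 691 + j1 → |·| = √(691²+1²) = √477482 ≈ 691, ∠ = arctan(1/691) ≈ 0.08°
pole at origin: |s| = 1, ∠ = 90.00° (in denominator)
|G| = 1000 · 36000 / 5.571e+05 ≈ 64.62
Gain = 20 log₁₀(64.62) ≈ 36.21 dB
∠G = 0.61° − 97.78° = -97.17°

36.2 dB, -97.2°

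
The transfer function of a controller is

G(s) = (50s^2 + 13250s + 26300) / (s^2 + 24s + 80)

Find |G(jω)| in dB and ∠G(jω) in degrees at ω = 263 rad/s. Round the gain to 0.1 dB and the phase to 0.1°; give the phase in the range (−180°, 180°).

37.0 dB, -40.2°

Substitute s = j263:
Numerator: 50(j263)^2 + 13250(j263) + 26300 = -3432150 + j3484750
Denominator: (j263)^2 + 24(j263) + 80 = -69089 + j6312
|N| = √(3432150² + 3484750²) ≈ 4.8911e+06, ∠N ≈ 134.56°
|D| = √(69089² + 6312²) ≈ 69377, ∠D ≈ 174.78°
|G| = 4.8911e+06 / 69377 ≈ 70.5
Gain = 20 log₁₀(70.5) ≈ 36.96 dB
∠G = 134.56° − 174.78° = -40.22°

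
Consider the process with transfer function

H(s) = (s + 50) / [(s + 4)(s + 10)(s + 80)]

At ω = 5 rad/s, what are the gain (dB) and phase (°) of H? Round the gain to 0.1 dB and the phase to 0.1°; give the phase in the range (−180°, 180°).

-41.2 dB, -75.8°

At s = jω = j5:
zero (s+50): 50 + j5 → |·| = √(50²+5²) = √2525 ≈ 50.249, ∠ = arctan(5/50) ≈ 5.71°
pole (s+4): 4 + j5 → |·| = √(4²+5²) = √41 ≈ 6.4031, ∠ = arctan(5/4) ≈ 51.34°
pole (s+10): 10 + j5 → |·| = √(10²+5²) = √125 ≈ 11.18, ∠ = arctan(5/10) ≈ 26.57°
pole (s+80): 80 + j5 → |·| = √(80²+5²) = √6425 ≈ 80.156, ∠ = arctan(5/80) ≈ 3.58°
|H| = 1 · 50.249 / 5738.1 ≈ 0.0087571
Gain = 20 log₁₀(0.0087571) ≈ -41.15 dB
∠H = 5.71° − 81.49° = -75.78°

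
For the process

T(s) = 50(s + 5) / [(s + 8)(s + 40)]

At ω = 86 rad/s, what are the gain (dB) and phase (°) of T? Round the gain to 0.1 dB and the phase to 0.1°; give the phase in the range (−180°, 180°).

At s = jω = j86:
zero (s+5): 5 + j86 → |·| = √(5²+86²) = √7421 ≈ 86.145, ∠ = arctan(86/5) ≈ 86.67°
pole (s+8): 8 + j86 → |·| = √(8²+86²) = √7460 ≈ 86.371, ∠ = arctan(86/8) ≈ 84.69°
pole (s+40): 40 + j86 → |·| = √(40²+86²) = √8996 ≈ 94.847, ∠ = arctan(86/40) ≈ 65.06°
|T| = 50 · 86.145 / 8192 ≈ 0.52579
Gain = 20 log₁₀(0.52579) ≈ -5.58 dB
∠T = 86.67° − 149.75° = -63.08°

-5.6 dB, -63.1°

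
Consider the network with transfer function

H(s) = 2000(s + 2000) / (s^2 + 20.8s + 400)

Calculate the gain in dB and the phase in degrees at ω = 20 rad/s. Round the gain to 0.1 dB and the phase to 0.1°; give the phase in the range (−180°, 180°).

79.7 dB, -89.4°

At s = jω = j20:
zero (s+2000): 2000 + j20 → |·| = √(2000²+20²) = √4000400 ≈ 2000.1, ∠ = arctan(20/2000) ≈ 0.57°
quadratic: (j20)² + 20.8·j20 + 400 = 0 + j416 → |·| ≈ 416, ∠ ≈ 90.00°
|H| = 2000 · 2000.1 / 416 ≈ 9615.9
Gain = 20 log₁₀(9615.9) ≈ 79.66 dB
∠H = 0.57° − 90.00° = -89.43°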